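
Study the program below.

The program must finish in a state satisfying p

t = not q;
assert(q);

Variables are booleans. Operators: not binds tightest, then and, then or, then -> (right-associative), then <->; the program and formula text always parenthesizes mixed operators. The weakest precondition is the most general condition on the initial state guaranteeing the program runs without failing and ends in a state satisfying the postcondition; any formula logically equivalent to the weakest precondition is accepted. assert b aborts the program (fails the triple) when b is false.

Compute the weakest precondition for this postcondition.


Working backward. After the program, p must hold.
Before assert q: q and p
Before t := not q: q and p
Answer: WP = q and p


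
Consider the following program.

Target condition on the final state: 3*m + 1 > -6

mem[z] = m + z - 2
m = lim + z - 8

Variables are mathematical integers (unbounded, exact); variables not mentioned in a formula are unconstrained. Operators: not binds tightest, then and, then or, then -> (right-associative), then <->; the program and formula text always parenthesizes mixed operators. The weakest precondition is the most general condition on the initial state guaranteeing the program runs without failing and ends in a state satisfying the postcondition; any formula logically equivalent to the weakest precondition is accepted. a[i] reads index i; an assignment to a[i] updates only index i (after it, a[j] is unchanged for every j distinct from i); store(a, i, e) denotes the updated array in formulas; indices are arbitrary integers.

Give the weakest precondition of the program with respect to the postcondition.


Working backward. After the program, the postcondition 3*m + 1 > -6 must hold; in canonical form it is 3*m > -7.
Before m := lim + z - 8: 3*lim + 3*z > 17
Before mem[z] := m + z - 2: 3*lim + 3*z > 17
Answer: WP = 3*lim + 3*z > 17


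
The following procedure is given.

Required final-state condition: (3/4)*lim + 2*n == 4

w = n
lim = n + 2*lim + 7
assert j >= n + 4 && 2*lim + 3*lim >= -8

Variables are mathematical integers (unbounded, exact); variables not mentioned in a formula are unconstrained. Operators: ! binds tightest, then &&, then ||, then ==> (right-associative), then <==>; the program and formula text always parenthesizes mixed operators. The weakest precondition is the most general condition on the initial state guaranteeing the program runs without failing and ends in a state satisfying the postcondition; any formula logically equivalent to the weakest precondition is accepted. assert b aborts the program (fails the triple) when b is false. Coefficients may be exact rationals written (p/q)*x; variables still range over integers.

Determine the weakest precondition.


Working backward. After the program, (3/4)*lim + 2*n == 4 must hold.
Before assert j >= n + 4 && 2*lim + 3*lim >= -8: j >= n + 4 && 5*lim >= -8 && (3/4)*lim + 2*n == 4
Before lim := n + 2*lim + 7: j >= n + 4 && 10*lim + 5*n >= -43 && (3/2)*lim + (11/4)*n == -5/4
Before w := n: j >= n + 4 && 10*lim + 5*n >= -43 && (3/2)*lim + (11/4)*n == -5/4
Answer: WP = j >= n + 4 && 10*lim + 5*n >= -43 && (3/2)*lim + (11/4)*n == -5/4


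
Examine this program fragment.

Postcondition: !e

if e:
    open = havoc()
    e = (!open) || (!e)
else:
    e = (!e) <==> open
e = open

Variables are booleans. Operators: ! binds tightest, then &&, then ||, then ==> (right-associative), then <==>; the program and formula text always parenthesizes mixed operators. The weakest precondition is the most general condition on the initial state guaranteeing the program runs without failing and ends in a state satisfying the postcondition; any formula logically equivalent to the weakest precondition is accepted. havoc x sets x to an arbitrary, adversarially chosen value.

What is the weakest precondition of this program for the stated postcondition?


Working backward. After the program, !e must hold.
Before e := open: !open
Then branch requires false; else branch requires !open.
Before the if: (!e) && ((!e) ==> (!open))
Answer: WP = (!e) && ((!e) ==> (!open))


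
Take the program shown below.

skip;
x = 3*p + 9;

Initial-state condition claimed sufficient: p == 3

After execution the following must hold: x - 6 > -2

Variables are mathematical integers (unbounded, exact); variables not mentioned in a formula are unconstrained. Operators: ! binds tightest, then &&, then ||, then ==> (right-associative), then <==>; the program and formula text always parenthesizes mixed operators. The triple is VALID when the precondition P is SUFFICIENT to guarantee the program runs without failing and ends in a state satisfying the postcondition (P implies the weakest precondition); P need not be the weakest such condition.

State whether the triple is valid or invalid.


Working backward. After the program, the postcondition x - 6 > -2 must hold; in canonical form it is x > 4.
Before x := 3*p + 9: 3*p > -5
Before skip: 3*p > -5
The weakest precondition is 3*p > -5.
Check whether p == 3 implies it.
Every state satisfying the precondition satisfies the weakest precondition: the implication holds.
Answer: valid


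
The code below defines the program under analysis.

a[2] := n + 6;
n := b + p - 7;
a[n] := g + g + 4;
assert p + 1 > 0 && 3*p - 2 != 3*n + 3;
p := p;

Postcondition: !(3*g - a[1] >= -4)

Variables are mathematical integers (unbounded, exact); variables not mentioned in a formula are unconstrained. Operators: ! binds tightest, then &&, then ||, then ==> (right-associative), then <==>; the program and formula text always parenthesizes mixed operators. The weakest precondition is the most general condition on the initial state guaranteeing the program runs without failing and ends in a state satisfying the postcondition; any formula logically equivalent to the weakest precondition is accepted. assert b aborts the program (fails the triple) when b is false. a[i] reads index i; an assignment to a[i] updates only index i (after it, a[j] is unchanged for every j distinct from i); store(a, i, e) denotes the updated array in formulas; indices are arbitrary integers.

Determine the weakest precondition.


Working backward. After the program, the postcondition !(3*g - a[1] >= -4) must hold; in canonical form it is !(3*g >= a[1] - 4).
Before p := p: !(3*g >= a[1] - 4)
Before assert p + 1 > 0 && 3*p - 2 != 3*n + 3: p > -1 && 3*p != 3*n + 5 && (!(3*g >= a[1] - 4))
Before a[n] := g + g + 4: p > -1 && 3*p != 3*n + 5 && (!(3*g >= store(a, n, 2*g + 4)[1] - 4))
Before n := b + p - 7: p > -1 && 3*b != 16 && (!(3*g >= store(a, b + p - 7, 2*g + 4)[1] - 4))
Before a[2] := n + 6: p > -1 && 3*b != 16 && (!(3*g >= store(store(a, 2, n + 6), b + p - 7, 2*g + 4)[1] - 4))
Answer: WP = p > -1 && 3*b != 16 && (!(3*g >= store(store(a, 2, n + 6), b + p - 7, 2*g + 4)[1] - 4))


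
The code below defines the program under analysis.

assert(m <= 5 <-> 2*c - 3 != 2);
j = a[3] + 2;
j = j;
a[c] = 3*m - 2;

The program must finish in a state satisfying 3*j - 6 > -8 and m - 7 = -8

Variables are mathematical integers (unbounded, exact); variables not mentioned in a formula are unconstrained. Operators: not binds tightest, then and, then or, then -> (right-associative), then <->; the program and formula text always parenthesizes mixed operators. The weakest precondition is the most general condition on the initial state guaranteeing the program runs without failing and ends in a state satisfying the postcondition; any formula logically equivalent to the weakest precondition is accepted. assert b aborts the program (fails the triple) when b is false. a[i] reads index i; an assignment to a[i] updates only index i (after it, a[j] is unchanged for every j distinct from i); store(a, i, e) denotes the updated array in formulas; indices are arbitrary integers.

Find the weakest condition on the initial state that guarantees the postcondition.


Working backward. After the program, the postcondition 3*j - 6 > -8 and m - 7 = -8 must hold; in canonical form it is 3*j > -2 and m = -1.
Before a[c] := 3*m - 2: 3*j > -2 and m = -1
Before j := j: 3*j > -2 and m = -1
Before j := a[3] + 2: 3*a[3] > -8 and m = -1
Before assert m <= 5 <-> 2*c - 3 != 2: (m <= 5 <-> 2*c != 5) and 3*a[3] > -8 and m = -1
Answer: WP = (m <= 5 <-> 2*c != 5) and 3*a[3] > -8 and m = -1


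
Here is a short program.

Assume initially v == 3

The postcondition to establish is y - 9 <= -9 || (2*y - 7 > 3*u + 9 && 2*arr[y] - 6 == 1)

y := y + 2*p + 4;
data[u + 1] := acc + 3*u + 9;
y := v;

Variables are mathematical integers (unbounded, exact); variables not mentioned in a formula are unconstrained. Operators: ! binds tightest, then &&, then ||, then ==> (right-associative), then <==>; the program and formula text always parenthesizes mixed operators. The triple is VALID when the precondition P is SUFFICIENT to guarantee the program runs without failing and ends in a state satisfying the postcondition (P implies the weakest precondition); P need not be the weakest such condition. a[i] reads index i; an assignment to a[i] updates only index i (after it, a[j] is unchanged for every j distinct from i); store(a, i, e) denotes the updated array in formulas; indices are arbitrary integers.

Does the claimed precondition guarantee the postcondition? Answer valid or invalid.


Working backward. After the program, the postcondition y - 9 <= -9 || (2*y - 7 > 3*u + 9 && 2*arr[y] - 6 == 1) must hold; in canonical form it is y <= 0 || (2*y > 3*u + 16 && 2*arr[y] == 7).
Before y := v: v <= 0 || (2*v > 3*u + 16 && 2*arr[v] == 7)
Before data[u + 1] := acc + 3*u + 9: v <= 0 || (2*v > 3*u + 16 && 2*arr[v] == 7)
Before y := y + 2*p + 4: v <= 0 || (2*v > 3*u + 16 && 2*arr[v] == 7)
The weakest precondition is v <= 0 || (2*v > 3*u + 16 && 2*arr[v] == 7).
Check whether v == 3 implies it.
Countermodel: at the initial state arr = {[3] = 0, elsewhere 0}, u = 0, v = 3, the precondition holds but the weakest precondition fails.
Answer: invalid


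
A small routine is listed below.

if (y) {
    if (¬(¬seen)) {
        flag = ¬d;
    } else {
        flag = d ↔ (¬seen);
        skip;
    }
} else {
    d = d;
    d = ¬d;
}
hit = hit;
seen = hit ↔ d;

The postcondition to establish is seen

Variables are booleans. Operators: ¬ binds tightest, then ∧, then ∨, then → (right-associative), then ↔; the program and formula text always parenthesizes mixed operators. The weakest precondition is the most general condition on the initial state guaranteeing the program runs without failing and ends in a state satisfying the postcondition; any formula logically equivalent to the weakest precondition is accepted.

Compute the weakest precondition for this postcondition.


Working backward. After the program, seen must hold.
Before seen := hit ↔ d: hit ↔ d
Before hit := hit: hit ↔ d
Then branch requires (seen → (hit ↔ d)) ∧ ((¬seen) → (hit ↔ d)); else branch requires hit ↔ (¬d).
Before the if: (y → ((seen → (hit ↔ d)) ∧ ((¬seen) → (hit ↔ d)))) ∧ ((¬y) → (hit ↔ (¬d)))
Answer: WP = (y → ((seen → (hit ↔ d)) ∧ ((¬seen) → (hit ↔ d)))) ∧ ((¬y) → (hit ↔ (¬d)))


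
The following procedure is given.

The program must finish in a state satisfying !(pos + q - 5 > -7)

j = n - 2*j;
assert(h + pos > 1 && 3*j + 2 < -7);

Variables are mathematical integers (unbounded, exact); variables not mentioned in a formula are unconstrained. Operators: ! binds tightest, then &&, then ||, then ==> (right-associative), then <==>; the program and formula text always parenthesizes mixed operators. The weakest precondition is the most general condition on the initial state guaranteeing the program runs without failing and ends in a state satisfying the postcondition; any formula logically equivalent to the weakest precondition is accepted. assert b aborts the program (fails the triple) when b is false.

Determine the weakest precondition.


Working backward. After the program, the postcondition !(pos + q - 5 > -7) must hold; in canonical form it is !(pos + q > -2).
Before assert h + pos > 1 && 3*j + 2 < -7: h + pos > 1 && 3*j < -9 && (!(pos + q > -2))
Before j := n - 2*j: h + pos > 1 && 3*n < 6*j - 9 && (!(pos + q > -2))
Answer: WP = h + pos > 1 && 3*n < 6*j - 9 && (!(pos + q > -2))


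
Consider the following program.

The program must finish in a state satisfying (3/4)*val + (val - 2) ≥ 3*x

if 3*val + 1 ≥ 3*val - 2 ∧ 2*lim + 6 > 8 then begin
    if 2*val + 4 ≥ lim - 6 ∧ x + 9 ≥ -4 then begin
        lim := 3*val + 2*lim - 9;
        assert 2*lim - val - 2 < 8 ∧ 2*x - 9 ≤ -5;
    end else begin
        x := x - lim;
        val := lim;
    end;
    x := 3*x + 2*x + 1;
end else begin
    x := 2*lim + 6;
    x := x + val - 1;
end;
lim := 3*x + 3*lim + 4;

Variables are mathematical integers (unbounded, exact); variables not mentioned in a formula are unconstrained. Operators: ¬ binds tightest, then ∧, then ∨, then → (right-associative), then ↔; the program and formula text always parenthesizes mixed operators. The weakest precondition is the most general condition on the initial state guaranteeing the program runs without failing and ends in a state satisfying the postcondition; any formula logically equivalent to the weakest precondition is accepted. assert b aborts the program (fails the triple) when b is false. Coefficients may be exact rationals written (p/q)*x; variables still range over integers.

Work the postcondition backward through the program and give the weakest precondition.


Working backward. After the program, the postcondition (3/4)*val + (val - 2) ≥ 3*x must hold; in canonical form it is (7/4)*val ≥ 3*x + 2.
Before lim := 3*x + 3*lim + 4: (7/4)*val ≥ 3*x + 2
Then branch requires ((2*val ≥ lim - 10 ∧ x ≥ -13) → (4*lim + 5*val < 28 ∧ 2*x ≤ 4 ∧ (7/4)*val ≥ 15*x + 5)) ∧ ((¬(2*val ≥ lim - 10 ∧ x ≥ -13)) → (67/4)*lim ≥ 15*x + 5); else branch requires 6*lim + (5/4)*val ≤ -17.
Before the if: (2*lim > 2 → (((2*val ≥ lim - 10 ∧ x ≥ -13) → (4*lim + 5*val < 28 ∧ 2*x ≤ 4 ∧ (7/4)*val ≥ 15*x + 5)) ∧ ((¬(2*val ≥ lim - 10 ∧ x ≥ -13)) → (67/4)*lim ≥ 15*x + 5))) ∧ ((¬(2*lim > 2)) → 6*lim + (5/4)*val ≤ -17)
Answer: WP = (2*lim > 2 → (((2*val ≥ lim - 10 ∧ x ≥ -13) → (4*lim + 5*val < 28 ∧ 2*x ≤ 4 ∧ (7/4)*val ≥ 15*x + 5)) ∧ ((¬(2*val ≥ lim - 10 ∧ x ≥ -13)) → (67/4)*lim ≥ 15*x + 5))) ∧ ((¬(2*lim > 2)) → 6*lim + (5/4)*val ≤ -17)


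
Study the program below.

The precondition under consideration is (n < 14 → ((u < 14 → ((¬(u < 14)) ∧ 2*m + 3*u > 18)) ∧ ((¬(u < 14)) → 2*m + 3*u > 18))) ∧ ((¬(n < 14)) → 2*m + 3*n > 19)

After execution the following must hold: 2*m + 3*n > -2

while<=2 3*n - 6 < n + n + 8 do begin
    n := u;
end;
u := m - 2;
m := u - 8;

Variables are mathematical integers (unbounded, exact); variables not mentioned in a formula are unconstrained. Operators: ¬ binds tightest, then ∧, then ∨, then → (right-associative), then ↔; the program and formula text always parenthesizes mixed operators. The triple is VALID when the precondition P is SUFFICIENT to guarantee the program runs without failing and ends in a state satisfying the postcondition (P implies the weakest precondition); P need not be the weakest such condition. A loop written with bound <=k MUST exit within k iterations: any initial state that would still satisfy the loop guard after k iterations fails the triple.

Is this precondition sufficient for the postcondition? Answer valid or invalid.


Working backward. After the program, 2*m + 3*n > -2 must hold.
Before m := u - 8: 3*n + 2*u > 14
Before u := m - 2: 2*m + 3*n > 18
Before the loop (bound <=2), unroll the exhaustion recursion (WP_0 = exit-now case; WP_j = one more guarded iteration, up to j = 2):
  WP_0: (¬(n < 14)) ∧ 2*m + 3*n > 18
  WP_1: (n < 14 → ((¬(u < 14)) ∧ 2*m + 3*u > 18)) ∧ ((¬(n < 14)) → 2*m + 3*n > 18)
  WP_2: (n < 14 → ((u < 14 → ((¬(u < 14)) ∧ 2*m + 3*u > 18)) ∧ ((¬(u < 14)) → 2*m + 3*u > 18))) ∧ ((¬(n < 14)) → 2*m + 3*n > 18)
So before the loop: (n < 14 → ((u < 14 → ((¬(u < 14)) ∧ 2*m + 3*u > 18)) ∧ ((¬(u < 14)) → 2*m + 3*u > 18))) ∧ ((¬(n < 14)) → 2*m + 3*n > 18)
The weakest precondition is (n < 14 → ((u < 14 → ((¬(u < 14)) ∧ 2*m + 3*u > 18)) ∧ ((¬(u < 14)) → 2*m + 3*u > 18))) ∧ ((¬(n < 14)) → 2*m + 3*n > 18).
Check whether (n < 14 → ((u < 14 → ((¬(u < 14)) ∧ 2*m + 3*u > 18)) ∧ ((¬(u < 14)) → 2*m + 3*u > 18))) ∧ ((¬(n < 14)) → 2*m + 3*n > 19) implies it.
Every state satisfying the precondition satisfies the weakest precondition: the implication holds.
Answer: valid


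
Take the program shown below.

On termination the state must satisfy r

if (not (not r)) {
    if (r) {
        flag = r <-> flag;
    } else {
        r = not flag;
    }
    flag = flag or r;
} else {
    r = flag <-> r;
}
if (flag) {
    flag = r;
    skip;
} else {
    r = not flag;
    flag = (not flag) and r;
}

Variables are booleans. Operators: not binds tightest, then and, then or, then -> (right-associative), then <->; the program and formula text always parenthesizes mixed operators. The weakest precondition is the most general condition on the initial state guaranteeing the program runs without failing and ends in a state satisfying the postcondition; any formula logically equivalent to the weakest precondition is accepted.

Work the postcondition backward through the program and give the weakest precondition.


Working backward. After the program, r must hold.
Then branch requires r; else branch requires not flag.
Before the if: flag -> r
Then branch requires (r -> (((r <-> flag) or r) -> r)) and ((not r) -> (not flag)); else branch requires flag -> (flag <-> r).
Before the if: (r -> ((r -> (((r <-> flag) or r) -> r)) and ((not r) -> (not flag)))) and ((not r) -> (flag -> (flag <-> r)))
Answer: WP = (r -> ((r -> (((r <-> flag) or r) -> r)) and ((not r) -> (not flag)))) and ((not r) -> (flag -> (flag <-> r)))


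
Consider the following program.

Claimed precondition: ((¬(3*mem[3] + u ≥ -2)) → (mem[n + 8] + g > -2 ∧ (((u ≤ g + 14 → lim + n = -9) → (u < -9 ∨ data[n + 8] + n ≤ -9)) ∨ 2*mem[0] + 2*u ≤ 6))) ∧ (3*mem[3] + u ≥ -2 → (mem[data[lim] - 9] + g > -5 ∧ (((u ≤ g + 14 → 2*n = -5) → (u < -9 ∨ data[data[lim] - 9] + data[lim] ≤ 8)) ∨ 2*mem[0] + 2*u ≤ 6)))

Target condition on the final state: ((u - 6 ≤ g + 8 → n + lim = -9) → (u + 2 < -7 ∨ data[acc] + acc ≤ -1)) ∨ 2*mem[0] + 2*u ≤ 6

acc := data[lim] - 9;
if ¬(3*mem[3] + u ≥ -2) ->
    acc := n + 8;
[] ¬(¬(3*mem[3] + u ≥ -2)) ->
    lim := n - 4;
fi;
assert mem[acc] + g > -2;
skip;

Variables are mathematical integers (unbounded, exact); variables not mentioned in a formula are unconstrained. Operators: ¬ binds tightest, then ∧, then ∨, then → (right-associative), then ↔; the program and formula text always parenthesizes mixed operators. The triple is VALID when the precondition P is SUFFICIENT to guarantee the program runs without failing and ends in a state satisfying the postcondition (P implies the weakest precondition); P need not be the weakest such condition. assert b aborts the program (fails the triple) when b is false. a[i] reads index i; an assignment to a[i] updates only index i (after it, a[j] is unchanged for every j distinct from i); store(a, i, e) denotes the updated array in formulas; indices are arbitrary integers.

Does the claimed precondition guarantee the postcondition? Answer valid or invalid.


Working backward. After the program, the postcondition ((u - 6 ≤ g + 8 → n + lim = -9) → (u + 2 < -7 ∨ data[acc] + acc ≤ -1)) ∨ 2*mem[0] + 2*u ≤ 6 must hold; in canonical form it is ((u ≤ g + 14 → lim + n = -9) → (u < -9 ∨ data[acc] + acc ≤ -1)) ∨ 2*mem[0] + 2*u ≤ 6.
Before skip: ((u ≤ g + 14 → lim + n = -9) → (u < -9 ∨ data[acc] + acc ≤ -1)) ∨ 2*mem[0] + 2*u ≤ 6
Before assert mem[acc] + g > -2: mem[acc] + g > -2 ∧ (((u ≤ g + 14 → lim + n = -9) → (u < -9 ∨ data[acc] + acc ≤ -1)) ∨ 2*mem[0] + 2*u ≤ 6)
Then branch requires mem[n + 8] + g > -2 ∧ (((u ≤ g + 14 → lim + n = -9) → (u < -9 ∨ data[n + 8] + n ≤ -9)) ∨ 2*mem[0] + 2*u ≤ 6); else branch requires mem[acc] + g > -2 ∧ (((u ≤ g + 14 → 2*n = -5) → (u < -9 ∨ data[acc] + acc ≤ -1)) ∨ 2*mem[0] + 2*u ≤ 6).
Before the if: ((¬(3*mem[3] + u ≥ -2)) → (mem[n + 8] + g > -2 ∧ (((u ≤ g + 14 → lim + n = -9) → (u < -9 ∨ data[n + 8] + n ≤ -9)) ∨ 2*mem[0] + 2*u ≤ 6))) ∧ (3*mem[3] + u ≥ -2 → (mem[acc] + g > -2 ∧ (((u ≤ g + 14 → 2*n = -5) → (u < -9 ∨ data[acc] + acc ≤ -1)) ∨ 2*mem[0] + 2*u ≤ 6)))
Before acc := data[lim] - 9: ((¬(3*mem[3] + u ≥ -2)) → (mem[n + 8] + g > -2 ∧ (((u ≤ g + 14 → lim + n = -9) → (u < -9 ∨ data[n + 8] + n ≤ -9)) ∨ 2*mem[0] + 2*u ≤ 6))) ∧ (3*mem[3] + u ≥ -2 → (mem[data[lim] - 9] + g > -2 ∧ (((u ≤ g + 14 → 2*n = -5) → (u < -9 ∨ data[data[lim] - 9] + data[lim] ≤ 8)) ∨ 2*mem[0] + 2*u ≤ 6)))
The weakest precondition is ((¬(3*mem[3] + u ≥ -2)) → (mem[n + 8] + g > -2 ∧ (((u ≤ g + 14 → lim + n = -9) → (u < -9 ∨ data[n + 8] + n ≤ -9)) ∨ 2*mem[0] + 2*u ≤ 6))) ∧ (3*mem[3] + u ≥ -2 → (mem[data[lim] - 9] + g > -2 ∧ (((u ≤ g + 14 → 2*n = -5) → (u < -9 ∨ data[data[lim] - 9] + data[lim] ≤ 8)) ∨ 2*mem[0] + 2*u ≤ 6))).
Check whether ((¬(3*mem[3] + u ≥ -2)) → (mem[n + 8] + g > -2 ∧ (((u ≤ g + 14 → lim + n = -9) → (u < -9 ∨ data[n + 8] + n ≤ -9)) ∨ 2*mem[0] + 2*u ≤ 6))) ∧ (3*mem[3] + u ≥ -2 → (mem[data[lim] - 9] + g > -5 ∧ (((u ≤ g + 14 → 2*n = -5) → (u < -9 ∨ data[data[lim] - 9] + data[lim] ≤ 8)) ∨ 2*mem[0] + 2*u ≤ 6))) implies it.
Countermodel: at the initial state data = {[-9] = 0, [0] = 0, [2] = 0, [3] = 0, [8] = 0, elsewhere 0}, g = 0, lim = 2, mem = {[-9] = -2, [0] = 7043, [2] = 7043, [3] = 7043, [8] = 7043, elsewhere 7043}, n = 0, u = -21131, the precondition holds but the weakest precondition fails.
Answer: invalid


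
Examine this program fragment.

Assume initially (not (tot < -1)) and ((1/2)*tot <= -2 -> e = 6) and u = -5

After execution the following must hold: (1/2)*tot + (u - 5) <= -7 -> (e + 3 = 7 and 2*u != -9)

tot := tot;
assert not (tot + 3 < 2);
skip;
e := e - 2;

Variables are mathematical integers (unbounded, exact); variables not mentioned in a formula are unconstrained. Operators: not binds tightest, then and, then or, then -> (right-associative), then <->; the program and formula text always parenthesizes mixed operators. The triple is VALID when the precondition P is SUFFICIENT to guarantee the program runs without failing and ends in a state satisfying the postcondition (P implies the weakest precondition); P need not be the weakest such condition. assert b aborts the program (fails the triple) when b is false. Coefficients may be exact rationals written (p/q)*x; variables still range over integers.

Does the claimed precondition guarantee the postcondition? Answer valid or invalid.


Working backward. After the program, the postcondition (1/2)*tot + (u - 5) <= -7 -> (e + 3 = 7 and 2*u != -9) must hold; in canonical form it is (1/2)*tot + u <= -2 -> (e = 4 and 2*u != -9).
Before e := e - 2: (1/2)*tot + u <= -2 -> (e = 6 and 2*u != -9)
Before skip: (1/2)*tot + u <= -2 -> (e = 6 and 2*u != -9)
Before assert not (tot + 3 < 2): (not (tot < -1)) and ((1/2)*tot + u <= -2 -> (e = 6 and 2*u != -9))
Before tot := tot: (not (tot < -1)) and ((1/2)*tot + u <= -2 -> (e = 6 and 2*u != -9))
The weakest precondition is (not (tot < -1)) and ((1/2)*tot + u <= -2 -> (e = 6 and 2*u != -9)).
Check whether (not (tot < -1)) and ((1/2)*tot <= -2 -> e = 6) and u = -5 implies it.
Countermodel: at the initial state e = 7, tot = -1, u = -5, the precondition holds but the weakest precondition fails.
Answer: invalid


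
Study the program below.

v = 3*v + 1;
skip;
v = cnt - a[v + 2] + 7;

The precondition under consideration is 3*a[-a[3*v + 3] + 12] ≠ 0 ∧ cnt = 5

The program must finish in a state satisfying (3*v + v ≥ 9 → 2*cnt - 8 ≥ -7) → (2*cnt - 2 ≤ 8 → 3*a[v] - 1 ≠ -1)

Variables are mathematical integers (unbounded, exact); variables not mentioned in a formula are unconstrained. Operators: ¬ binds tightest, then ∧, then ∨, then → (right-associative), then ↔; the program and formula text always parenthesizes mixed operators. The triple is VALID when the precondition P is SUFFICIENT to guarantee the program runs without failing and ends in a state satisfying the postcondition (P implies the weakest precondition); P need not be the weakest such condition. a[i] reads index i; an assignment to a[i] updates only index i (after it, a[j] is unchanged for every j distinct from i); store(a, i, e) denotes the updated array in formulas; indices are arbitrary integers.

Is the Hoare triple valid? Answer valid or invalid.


Working backward. After the program, the postcondition (3*v + v ≥ 9 → 2*cnt - 8 ≥ -7) → (2*cnt - 2 ≤ 8 → 3*a[v] - 1 ≠ -1) must hold; in canonical form it is (4*v ≥ 9 → 2*cnt ≥ 1) → (2*cnt ≤ 10 → 3*a[v] ≠ 0).
Before v := cnt - a[v + 2] + 7: (4*cnt ≥ 4*a[v + 2] - 19 → 2*cnt ≥ 1) → (2*cnt ≤ 10 → 3*a[-a[v + 2] + cnt + 7] ≠ 0)
Before skip: (4*cnt ≥ 4*a[v + 2] - 19 → 2*cnt ≥ 1) → (2*cnt ≤ 10 → 3*a[-a[v + 2] + cnt + 7] ≠ 0)
Before v := 3*v + 1: (4*cnt ≥ 4*a[3*v + 3] - 19 → 2*cnt ≥ 1) → (2*cnt ≤ 10 → 3*a[-a[3*v + 3] + cnt + 7] ≠ 0)
The weakest precondition is (4*cnt ≥ 4*a[3*v + 3] - 19 → 2*cnt ≥ 1) → (2*cnt ≤ 10 → 3*a[-a[3*v + 3] + cnt + 7] ≠ 0).
Check whether 3*a[-a[3*v + 3] + 12] ≠ 0 ∧ cnt = 5 implies it.
Every state satisfying the precondition satisfies the weakest precondition: the implication holds.
Answer: valid


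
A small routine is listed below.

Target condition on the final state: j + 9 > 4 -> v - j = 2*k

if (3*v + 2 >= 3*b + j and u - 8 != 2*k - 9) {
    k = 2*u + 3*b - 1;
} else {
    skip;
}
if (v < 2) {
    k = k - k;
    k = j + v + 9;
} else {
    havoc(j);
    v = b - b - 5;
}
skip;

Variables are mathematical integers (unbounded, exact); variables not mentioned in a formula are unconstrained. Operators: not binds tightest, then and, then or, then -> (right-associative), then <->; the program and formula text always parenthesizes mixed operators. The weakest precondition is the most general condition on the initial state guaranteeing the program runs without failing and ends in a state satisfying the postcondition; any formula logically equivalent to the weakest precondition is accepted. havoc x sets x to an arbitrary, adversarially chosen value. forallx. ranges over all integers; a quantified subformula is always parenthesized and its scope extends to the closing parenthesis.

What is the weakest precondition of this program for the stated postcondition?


Working backward. After the program, the postcondition j + 9 > 4 -> v - j = 2*k must hold; in canonical form it is j > -5 -> v = j + 2*k.
Before skip: j > -5 -> v = j + 2*k
Then branch requires j > -5 -> 3*j + v = -18; else branch requires forall j_1. (j_1 > -5 -> j_1 + 2*k = -5).
Before the if: (v < 2 -> (j > -5 -> 3*j + v = -18)) and ((not (v < 2)) -> (forall j_1. (j_1 > -5 -> j_1 + 2*k = -5)))
Then branch requires (v < 2 -> (j > -5 -> 3*j + v = -18)) and ((not (v < 2)) -> (forall j_1. (j_1 > -5 -> 6*b + j_1 + 4*u = -3))); else branch requires (v < 2 -> (j > -5 -> 3*j + v = -18)) and ((not (v < 2)) -> (forall j_1. (j_1 > -5 -> j_1 + 2*k = -5))).
Before the if: ((3*v >= 3*b + j - 2 and u != 2*k - 1) -> ((v < 2 -> (j > -5 -> 3*j + v = -18)) and ((not (v < 2)) -> (forall j_1. (j_1 > -5 -> 6*b + j_1 + 4*u = -3))))) and ((not (3*v >= 3*b + j - 2 and u != 2*k - 1)) -> ((v < 2 -> (j > -5 -> 3*j + v = -18)) and ((not (v < 2)) -> (forall j_1. (j_1 > -5 -> j_1 + 2*k = -5)))))
Answer: WP = ((3*v >= 3*b + j - 2 and u != 2*k - 1) -> ((v < 2 -> (j > -5 -> 3*j + v = -18)) and ((not (v < 2)) -> (forall j_1. (j_1 > -5 -> 6*b + j_1 + 4*u = -3))))) and ((not (3*v >= 3*b + j - 2 and u != 2*k - 1)) -> ((v < 2 -> (j > -5 -> 3*j + v = -18)) and ((not (v < 2)) -> (forall j_1. (j_1 > -5 -> j_1 + 2*k = -5)))))


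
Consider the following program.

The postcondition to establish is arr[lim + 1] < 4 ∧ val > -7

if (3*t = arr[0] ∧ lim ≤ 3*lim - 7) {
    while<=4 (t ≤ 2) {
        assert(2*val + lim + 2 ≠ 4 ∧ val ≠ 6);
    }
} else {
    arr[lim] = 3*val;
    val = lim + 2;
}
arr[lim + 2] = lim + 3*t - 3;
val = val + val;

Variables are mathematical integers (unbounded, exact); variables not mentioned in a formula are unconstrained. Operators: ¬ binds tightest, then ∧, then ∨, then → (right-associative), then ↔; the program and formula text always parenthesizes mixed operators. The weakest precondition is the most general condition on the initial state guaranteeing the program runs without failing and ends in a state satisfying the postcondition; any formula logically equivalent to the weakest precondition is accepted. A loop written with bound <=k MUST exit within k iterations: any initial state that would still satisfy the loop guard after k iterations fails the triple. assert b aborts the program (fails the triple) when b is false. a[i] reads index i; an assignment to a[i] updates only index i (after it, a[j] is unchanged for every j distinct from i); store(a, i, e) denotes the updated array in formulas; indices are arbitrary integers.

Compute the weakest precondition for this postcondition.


Working backward. After the program, arr[lim + 1] < 4 ∧ val > -7 must hold.
Before val := val + val: arr[lim + 1] < 4 ∧ 2*val > -7
Before arr[lim + 2] := lim + 3*t - 3: store(arr, lim + 2, lim + 3*t - 3)[lim + 1] < 4 ∧ 2*val > -7
Then branch requires (t ≤ 2 → (lim + 2*val ≠ 2 ∧ val ≠ 6 ∧ (t ≤ 2 → (lim + 2*val ≠ 2 ∧ val ≠ 6 ∧ (t ≤ 2 → (lim + 2*val ≠ 2 ∧ val ≠ 6 ∧ (t ≤ 2 → (lim + 2*val ≠ 2 ∧ val ≠ 6 ∧ (¬(t ≤ 2)) ∧ store(arr, lim + 2, lim + 3*t - 3)[lim + 1] < 4 ∧ 2*val > -7)) ∧ ((¬(t ≤ 2)) → (store(arr, lim + 2, lim + 3*t - 3)[lim + 1] < 4 ∧ 2*val > -7)))) ∧ ((¬(t ≤ 2)) → (store(arr, lim + 2, lim + 3*t - 3)[lim + 1] < 4 ∧ 2*val > -7)))) ∧ ((¬(t ≤ 2)) → (store(arr, lim + 2, lim + 3*t - 3)[lim + 1] < 4 ∧ 2*val > -7)))) ∧ ((¬(t ≤ 2)) → (store(arr, lim + 2, lim + 3*t - 3)[lim + 1] < 4 ∧ 2*val > -7)); else branch requires store(store(arr, lim, 3*val), lim + 2, lim + 3*t - 3)[lim + 1] < 4 ∧ 2*lim > -11.
Before the if: ((3*t = arr[0] ∧ 2*lim ≥ 7) → ((t ≤ 2 → (lim + 2*val ≠ 2 ∧ val ≠ 6 ∧ (t ≤ 2 → (lim + 2*val ≠ 2 ∧ val ≠ 6 ∧ (t ≤ 2 → (lim + 2*val ≠ 2 ∧ val ≠ 6 ∧ (t ≤ 2 → (lim + 2*val ≠ 2 ∧ val ≠ 6 ∧ (¬(t ≤ 2)) ∧ store(arr, lim + 2, lim + 3*t - 3)[lim + 1] < 4 ∧ 2*val > -7)) ∧ ((¬(t ≤ 2)) → (store(arr, lim + 2, lim + 3*t - 3)[lim + 1] < 4 ∧ 2*val > -7)))) ∧ ((¬(t ≤ 2)) → (store(arr, lim + 2, lim + 3*t - 3)[lim + 1] < 4 ∧ 2*val > -7)))) ∧ ((¬(t ≤ 2)) → (store(arr, lim + 2, lim + 3*t - 3)[lim + 1] < 4 ∧ 2*val > -7)))) ∧ ((¬(t ≤ 2)) → (store(arr, lim + 2, lim + 3*t - 3)[lim + 1] < 4 ∧ 2*val > -7)))) ∧ ((¬(3*t = arr[0] ∧ 2*lim ≥ 7)) → (store(store(arr, lim, 3*val), lim + 2, lim + 3*t - 3)[lim + 1] < 4 ∧ 2*lim > -11))
Answer: WP = ((3*t = arr[0] ∧ 2*lim ≥ 7) → ((t ≤ 2 → (lim + 2*val ≠ 2 ∧ val ≠ 6 ∧ (t ≤ 2 → (lim + 2*val ≠ 2 ∧ val ≠ 6 ∧ (t ≤ 2 → (lim + 2*val ≠ 2 ∧ val ≠ 6 ∧ (t ≤ 2 → (lim + 2*val ≠ 2 ∧ val ≠ 6 ∧ (¬(t ≤ 2)) ∧ store(arr, lim + 2, lim + 3*t - 3)[lim + 1] < 4 ∧ 2*val > -7)) ∧ ((¬(t ≤ 2)) → (store(arr, lim + 2, lim + 3*t - 3)[lim + 1] < 4 ∧ 2*val > -7)))) ∧ ((¬(t ≤ 2)) → (store(arr, lim + 2, lim + 3*t - 3)[lim + 1] < 4 ∧ 2*val > -7)))) ∧ ((¬(t ≤ 2)) → (store(arr, lim + 2, lim + 3*t - 3)[lim + 1] < 4 ∧ 2*val > -7)))) ∧ ((¬(t ≤ 2)) → (store(arr, lim + 2, lim + 3*t - 3)[lim + 1] < 4 ∧ 2*val > -7)))) ∧ ((¬(3*t = arr[0] ∧ 2*lim ≥ 7)) → (store(store(arr, lim, 3*val), lim + 2, lim + 3*t - 3)[lim + 1] < 4 ∧ 2*lim > -11))


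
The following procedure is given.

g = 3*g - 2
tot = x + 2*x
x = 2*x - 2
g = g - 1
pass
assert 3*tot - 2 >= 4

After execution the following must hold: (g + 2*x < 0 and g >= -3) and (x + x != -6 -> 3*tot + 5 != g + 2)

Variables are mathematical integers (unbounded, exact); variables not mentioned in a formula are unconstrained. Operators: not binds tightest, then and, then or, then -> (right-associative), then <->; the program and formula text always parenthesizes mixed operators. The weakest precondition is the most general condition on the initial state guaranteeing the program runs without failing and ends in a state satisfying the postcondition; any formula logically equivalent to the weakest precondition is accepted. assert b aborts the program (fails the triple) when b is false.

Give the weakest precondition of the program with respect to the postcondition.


Working backward. After the program, the postcondition (g + 2*x < 0 and g >= -3) and (x + x != -6 -> 3*tot + 5 != g + 2) must hold; in canonical form it is g + 2*x < 0 and g >= -3 and (2*x != -6 -> 3*tot != g - 3).
Before assert 3*tot - 2 >= 4: 3*tot >= 6 and g + 2*x < 0 and g >= -3 and (2*x != -6 -> 3*tot != g - 3)
Before skip: 3*tot >= 6 and g + 2*x < 0 and g >= -3 and (2*x != -6 -> 3*tot != g - 3)
Before g := g - 1: 3*tot >= 6 and g + 2*x < 1 and g >= -2 and (2*x != -6 -> 3*tot != g - 4)
Before x := 2*x - 2: 3*tot >= 6 and g + 4*x < 5 and g >= -2 and (4*x != -2 -> 3*tot != g - 4)
Before tot := x + 2*x: 9*x >= 6 and g + 4*x < 5 and g >= -2 and (4*x != -2 -> 9*x != g - 4)
Before g := 3*g - 2: 9*x >= 6 and 3*g + 4*x < 7 and 3*g >= 0 and (4*x != -2 -> 9*x != 3*g - 6)
Answer: WP = 9*x >= 6 and 3*g + 4*x < 7 and 3*g >= 0 and (4*x != -2 -> 9*x != 3*g - 6)


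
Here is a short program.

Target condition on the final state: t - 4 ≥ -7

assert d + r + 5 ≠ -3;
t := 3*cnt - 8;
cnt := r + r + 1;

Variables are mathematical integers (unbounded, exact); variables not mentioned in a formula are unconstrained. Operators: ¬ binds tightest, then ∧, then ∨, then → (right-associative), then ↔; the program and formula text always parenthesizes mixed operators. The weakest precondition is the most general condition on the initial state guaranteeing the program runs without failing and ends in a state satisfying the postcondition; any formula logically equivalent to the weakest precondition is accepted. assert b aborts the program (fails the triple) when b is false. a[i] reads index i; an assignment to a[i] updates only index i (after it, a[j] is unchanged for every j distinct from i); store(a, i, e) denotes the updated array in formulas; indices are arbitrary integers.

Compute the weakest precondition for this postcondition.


Working backward. After the program, the postcondition t - 4 ≥ -7 must hold; in canonical form it is t ≥ -3.
Before cnt := r + r + 1: t ≥ -3
Before t := 3*cnt - 8: 3*cnt ≥ 5
Before assert d + r + 5 ≠ -3: d + r ≠ -8 ∧ 3*cnt ≥ 5
Answer: WP = d + r ≠ -8 ∧ 3*cnt ≥ 5


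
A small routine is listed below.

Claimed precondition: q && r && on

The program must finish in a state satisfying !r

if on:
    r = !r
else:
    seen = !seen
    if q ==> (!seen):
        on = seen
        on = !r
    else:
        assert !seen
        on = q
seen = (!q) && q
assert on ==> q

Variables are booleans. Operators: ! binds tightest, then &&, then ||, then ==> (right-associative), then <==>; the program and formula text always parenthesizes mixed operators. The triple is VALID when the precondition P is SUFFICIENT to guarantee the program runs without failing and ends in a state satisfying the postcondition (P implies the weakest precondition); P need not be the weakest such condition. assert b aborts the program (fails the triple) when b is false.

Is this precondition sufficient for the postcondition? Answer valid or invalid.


Working backward. After the program, !r must hold.
Before assert on ==> q: (on ==> q) && (!r)
Before seen := (!q) && q: (on ==> q) && (!r)
Then branch requires (on ==> q) && r; else branch requires ((q ==> seen) ==> (((!r) ==> q) && (!r))) && ((!(q ==> seen)) ==> (seen && (!r))).
Before the if: (on ==> ((on ==> q) && r)) && ((!on) ==> (((q ==> seen) ==> (((!r) ==> q) && (!r))) && ((!(q ==> seen)) ==> (seen && (!r)))))
The weakest precondition is (on ==> ((on ==> q) && r)) && ((!on) ==> (((q ==> seen) ==> (((!r) ==> q) && (!r))) && ((!(q ==> seen)) ==> (seen && (!r))))).
Check whether q && r && on implies it.
Every state satisfying the precondition satisfies the weakest precondition: the implication holds.
Answer: valid


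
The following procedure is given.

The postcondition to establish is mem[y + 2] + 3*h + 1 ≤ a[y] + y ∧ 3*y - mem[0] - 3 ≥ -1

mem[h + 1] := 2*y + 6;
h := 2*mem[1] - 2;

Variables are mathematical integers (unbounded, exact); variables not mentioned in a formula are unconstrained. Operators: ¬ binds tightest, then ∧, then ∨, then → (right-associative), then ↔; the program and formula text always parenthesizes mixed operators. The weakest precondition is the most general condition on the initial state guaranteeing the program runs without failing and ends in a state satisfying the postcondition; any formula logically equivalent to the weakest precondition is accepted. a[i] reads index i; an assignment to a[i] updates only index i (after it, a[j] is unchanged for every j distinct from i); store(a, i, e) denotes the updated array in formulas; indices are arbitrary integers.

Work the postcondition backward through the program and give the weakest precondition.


Working backward. After the program, the postcondition mem[y + 2] + 3*h + 1 ≤ a[y] + y ∧ 3*y - mem[0] - 3 ≥ -1 must hold; in canonical form it is mem[y + 2] + 3*h ≤ a[y] + y - 1 ∧ 3*y ≥ mem[0] + 2.
Before h := 2*mem[1] - 2: mem[y + 2] + 6*mem[1] ≤ a[y] + y + 5 ∧ 3*y ≥ mem[0] + 2
Before mem[h + 1] := 2*y + 6: store(mem, h + 1, 2*y + 6)[y + 2] + 6*store(mem, h + 1, 2*y + 6)[1] ≤ a[y] + y + 5 ∧ 3*y ≥ store(mem, h + 1, 2*y + 6)[0] + 2
Answer: WP = store(mem, h + 1, 2*y + 6)[y + 2] + 6*store(mem, h + 1, 2*y + 6)[1] ≤ a[y] + y + 5 ∧ 3*y ≥ store(mem, h + 1, 2*y + 6)[0] + 2


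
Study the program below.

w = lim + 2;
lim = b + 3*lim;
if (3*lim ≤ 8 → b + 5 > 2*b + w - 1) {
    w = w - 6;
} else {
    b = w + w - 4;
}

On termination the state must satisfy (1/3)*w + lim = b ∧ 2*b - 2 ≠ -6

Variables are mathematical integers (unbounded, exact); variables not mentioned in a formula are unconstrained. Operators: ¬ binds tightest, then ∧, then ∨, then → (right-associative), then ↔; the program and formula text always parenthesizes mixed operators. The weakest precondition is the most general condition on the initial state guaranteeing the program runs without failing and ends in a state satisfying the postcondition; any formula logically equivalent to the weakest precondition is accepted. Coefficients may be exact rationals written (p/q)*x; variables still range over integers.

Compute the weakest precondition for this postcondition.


Working backward. After the program, the postcondition (1/3)*w + lim = b ∧ 2*b - 2 ≠ -6 must hold; in canonical form it is lim + (1/3)*w = b ∧ 2*b ≠ -4.
Then branch requires lim + (1/3)*w = b + 2 ∧ 2*b ≠ -4; else branch requires lim = (5/3)*w - 4 ∧ 4*w ≠ 4.
Before the if: ((3*lim ≤ 8 → b + w < 6) → (lim + (1/3)*w = b + 2 ∧ 2*b ≠ -4)) ∧ ((¬(3*lim ≤ 8 → b + w < 6)) → (lim = (5/3)*w - 4 ∧ 4*w ≠ 4))
Before lim := b + 3*lim: ((3*b + 9*lim ≤ 8 → b + w < 6) → (3*lim + (1/3)*w = 2 ∧ 2*b ≠ -4)) ∧ ((¬(3*b + 9*lim ≤ 8 → b + w < 6)) → (b + 3*lim = (5/3)*w - 4 ∧ 4*w ≠ 4))
Before w := lim + 2: ((3*b + 9*lim ≤ 8 → b + lim < 4) → ((10/3)*lim = 4/3 ∧ 2*b ≠ -4)) ∧ ((¬(3*b + 9*lim ≤ 8 → b + lim < 4)) → (b + (4/3)*lim = -2/3 ∧ 4*lim ≠ -4))
Answer: WP = ((3*b + 9*lim ≤ 8 → b + lim < 4) → ((10/3)*lim = 4/3 ∧ 2*b ≠ -4)) ∧ ((¬(3*b + 9*lim ≤ 8 → b + lim < 4)) → (b + (4/3)*lim = -2/3 ∧ 4*lim ≠ -4))


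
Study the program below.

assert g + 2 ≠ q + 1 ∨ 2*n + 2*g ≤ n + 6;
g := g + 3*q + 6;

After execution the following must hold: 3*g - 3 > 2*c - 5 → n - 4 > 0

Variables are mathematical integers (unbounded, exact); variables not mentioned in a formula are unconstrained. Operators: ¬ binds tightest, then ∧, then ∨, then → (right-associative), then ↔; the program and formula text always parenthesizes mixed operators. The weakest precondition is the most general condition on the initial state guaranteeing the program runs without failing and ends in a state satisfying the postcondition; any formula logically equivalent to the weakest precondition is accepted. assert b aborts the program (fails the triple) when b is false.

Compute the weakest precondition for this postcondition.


Working backward. After the program, the postcondition 3*g - 3 > 2*c - 5 → n - 4 > 0 must hold; in canonical form it is 3*g > 2*c - 2 → n > 4.
Before g := g + 3*q + 6: 3*g + 9*q > 2*c - 20 → n > 4
Before assert g + 2 ≠ q + 1 ∨ 2*n + 2*g ≤ n + 6: (g ≠ q - 1 ∨ 2*g + n ≤ 6) ∧ (3*g + 9*q > 2*c - 20 → n > 4)
Answer: WP = (g ≠ q - 1 ∨ 2*g + n ≤ 6) ∧ (3*g + 9*q > 2*c - 20 → n > 4)
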